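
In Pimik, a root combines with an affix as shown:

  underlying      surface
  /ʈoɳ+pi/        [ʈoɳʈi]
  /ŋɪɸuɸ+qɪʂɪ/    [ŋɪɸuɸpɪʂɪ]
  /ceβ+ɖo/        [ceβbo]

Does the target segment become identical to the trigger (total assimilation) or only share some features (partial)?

Underlying /p/ is realised as [ʈ] next to /ɳ/; /ɳ/ itself does not change.
The change bilabial → retroflex matches the place of the preceding /ɳ/, identifying this as place assimilation.
Manner and voice are unchanged, so the assimilation is partial, not total.
The other alternating forms pattern the same way: /q/ → [p] after /ɸ/ (uvular → bilabial, matching bilabial); /ɖ/ → [b] after /β/ (retroflex → bilabial, matching bilabial) — only place changes, and always toward the preceding segment.

partial assimilation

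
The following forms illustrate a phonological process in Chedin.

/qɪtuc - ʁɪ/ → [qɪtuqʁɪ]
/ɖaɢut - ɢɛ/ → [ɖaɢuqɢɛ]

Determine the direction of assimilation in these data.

regressive

Underlying /c/ is realised as [q] next to /ʁ/; /ʁ/ itself does not change.
The change palatal → uvular matches the place of the following /ʁ/, identifying this as place assimilation.
Checking the remaining alternation: /t/ → [q] before /ɢ/ (alveolar → uvular, matching uvular) — only place changes, and always toward the following segment.
The trigger is the following segment, so the direction is regressive (anticipatory).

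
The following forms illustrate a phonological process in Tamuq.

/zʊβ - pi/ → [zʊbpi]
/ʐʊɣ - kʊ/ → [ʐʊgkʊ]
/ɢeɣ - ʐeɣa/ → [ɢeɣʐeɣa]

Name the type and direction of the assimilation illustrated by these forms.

Underlying /β/ is realised as [b] next to /p/; /p/ itself does not change.
/β/ is a fricative while /p/ is a stop; the output [b] is a stop, matching the trigger — so the feature that spreads is manner.
Place and voice are unchanged, so the assimilation is partial, not total.
The same holds elsewhere in the data: /ɣ/ → [g] before /k/ (fricative → stop, matching a stop) — only manner changes, and always toward the following segment.
No alternation appears in [ɢeɣʐeɣa]: there the adjacent consonants already agree in manner (/ɣ/ and /ʐ/ are both fricatives), so this form is consistent with the same rule.
The trigger is the following segment, so the direction is regressive (anticipatory).

regressive manner assimilation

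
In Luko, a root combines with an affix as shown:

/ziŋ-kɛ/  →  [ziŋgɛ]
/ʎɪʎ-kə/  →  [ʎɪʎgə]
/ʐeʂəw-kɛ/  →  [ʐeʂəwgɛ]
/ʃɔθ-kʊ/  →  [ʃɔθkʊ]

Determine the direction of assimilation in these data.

progressive

Underlying /k/ is realised as [g] next to /ŋ/; /ŋ/ itself does not change.
The change voiceless → voiced matches the voicing of the preceding /ŋ/, identifying this as voicing assimilation.
Checking the remaining alternations: /k/ → [g] after /ʎ/ (voiceless → voiced, matching voiced); /k/ → [g] after /w/ (voiceless → voiced, matching voiced) — only voicing changes, and always toward the preceding segment.
Nothing changes in [ʃɔθkʊ]: there the adjacent consonants already agree in voicing (/k/ and /θ/ are both voiceless), so this form is consistent with the same rule.
The trigger is the preceding segment, so the direction is progressive (perseverative).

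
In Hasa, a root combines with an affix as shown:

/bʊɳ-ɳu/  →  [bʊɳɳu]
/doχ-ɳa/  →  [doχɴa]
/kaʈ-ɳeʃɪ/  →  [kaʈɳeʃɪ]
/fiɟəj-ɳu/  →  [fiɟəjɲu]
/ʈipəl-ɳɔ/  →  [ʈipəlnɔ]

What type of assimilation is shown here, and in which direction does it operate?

Comparing underlying and surface forms, /ɳ/ → [ɴ] is the alternation; the neighbouring /χ/ is constant.
/ɳ/ is retroflex while /χ/ is uvular; the output [ɴ] is uvular, matching the trigger — so the feature that spreads is place.
Manner and voice are unchanged, so the assimilation is partial, not total.
Checking the remaining alternations: /ɳ/ → [ɲ] after /j/ (retroflex → palatal, matching palatal); /ɳ/ → [n] after /l/ (retroflex → alveolar, matching alveolar) — only place changes, and always toward the preceding segment.
Nothing changes in [bʊɳɳu], [kaʈɳeʃɪ]: there the adjacent consonants already agree in place (/ɳ/ and /ɳ/ are both retroflex; /ɳ/ and /ʈ/ are both retroflex), so these forms are consistent with the same rule.
The trigger is the preceding segment, so the direction is progressive (perseverative).

progressive place assimilation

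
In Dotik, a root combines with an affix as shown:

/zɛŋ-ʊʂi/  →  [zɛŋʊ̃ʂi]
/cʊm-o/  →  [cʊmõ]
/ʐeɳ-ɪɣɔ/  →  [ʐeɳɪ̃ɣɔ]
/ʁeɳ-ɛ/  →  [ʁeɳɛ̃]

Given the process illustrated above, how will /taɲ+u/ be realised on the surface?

[taɲũ]

The data show progressive nasality assimilation (vowel nasalisation): /ʊ/ → [ʊ̃] after /ŋ/; /o/ → [õ] after /m/; /ɪ/ → [ɪ̃] after /ɳ/; /ɛ/ → [ɛ̃] after /ɳ/ — a vowel is nasalised by an immediately preceding nasal consonant.
/u/ sits next to the nasal /ɲ/ and is therefore nasalised to [ũ].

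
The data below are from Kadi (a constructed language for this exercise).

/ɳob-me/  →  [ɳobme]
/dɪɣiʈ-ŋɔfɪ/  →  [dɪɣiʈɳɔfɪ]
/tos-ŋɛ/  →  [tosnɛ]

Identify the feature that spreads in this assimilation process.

Comparing underlying and surface forms, /ŋ/ → [ɳ] is the alternation; the neighbouring /ʈ/ is constant.
The change velar → retroflex matches the place of the preceding /ʈ/, identifying this as place assimilation.
The same holds elsewhere in the data: /ŋ/ → [n] after /s/ (velar → alveolar, matching alveolar) — only place changes, and always toward the preceding segment.
Nothing changes in [ɳobme]: there the adjacent consonants already agree in place (/m/ and /b/ are both bilabial), so this form is consistent with the same rule.

place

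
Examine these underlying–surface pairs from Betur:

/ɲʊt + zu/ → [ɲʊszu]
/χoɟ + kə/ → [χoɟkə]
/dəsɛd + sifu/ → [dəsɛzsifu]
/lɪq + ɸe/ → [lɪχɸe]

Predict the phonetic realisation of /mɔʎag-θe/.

[mɔʎaɣθe]

The data show regressive manner assimilation: /t/ → [s] before /z/; /d/ → [z] before /s/; /q/ → [χ] before /ɸ/. In each pair only manner changes, matching the following consonant, while place and voice stay constant.
No alternation appears in [χoɟkə]: there the adjacent consonants already agree in manner (/ɟ/ and /k/ are both stops), so this form is consistent with the same rule.
/g/ is a voiced velar stop. The following trigger /θ/ is a fricative, so /g/ must become a fricative as well.
The voiced velar fricative is [ɣ], so /g/ → [ɣ].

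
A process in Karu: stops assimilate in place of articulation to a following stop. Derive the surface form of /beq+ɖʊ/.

[beʈɖʊ]

The rule targets /q/ (voiceless uvular stop), which sits before the trigger /ɖ/ (retroflex).
Changing only its place to retroflex gives [ʈ] — the voiceless retroflex stop.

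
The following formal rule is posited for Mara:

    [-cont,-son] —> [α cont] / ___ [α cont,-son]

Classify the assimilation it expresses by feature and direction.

The shared variable α links the value of [cont] on the target to that of the neighbouring obstruent. [cont] distinguishes stops from fricatives — a manner-of-articulation feature — so this is manner assimilation.
The conditioning segment sits to the right of the focus bar, meaning the trigger follows the segment that changes — regressive assimilation.

regressive manner assimilation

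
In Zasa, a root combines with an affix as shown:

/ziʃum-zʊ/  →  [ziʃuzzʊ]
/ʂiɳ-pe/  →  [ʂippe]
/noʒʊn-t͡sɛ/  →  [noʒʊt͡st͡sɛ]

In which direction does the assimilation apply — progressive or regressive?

The segment that alternates is /m/, which surfaces as [z] when adjacent to /z/.
The output [z] is identical to the trigger /z/ — every feature (place, manner, voicing) has been copied — so this is total assimilation.
The remaining alternations confirm this: /ɳ/ → [p] before /p/; /n/ → [t͡s] before /t͡s/ — in each case the output is a copy of the following consonant.
Since the segment that changes precedes the conditioning segment, the assimilation is regressive.

regressive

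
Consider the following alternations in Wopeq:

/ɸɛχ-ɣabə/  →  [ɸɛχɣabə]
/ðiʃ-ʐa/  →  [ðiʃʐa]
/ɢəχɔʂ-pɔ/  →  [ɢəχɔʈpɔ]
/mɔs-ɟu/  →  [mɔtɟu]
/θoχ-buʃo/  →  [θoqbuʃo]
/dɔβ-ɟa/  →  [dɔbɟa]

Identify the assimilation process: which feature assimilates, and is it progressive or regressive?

regressive manner assimilation

The segment that alternates is /ʂ/, which surfaces as [ʈ] when adjacent to /p/.
/ʂ/ is a fricative while /p/ is a stop; the output [ʈ] is a stop, matching the trigger — so the feature that spreads is manner.
Place and voice are unchanged, so the assimilation is partial, not total.
Checking the remaining alternations: /s/ → [t] before /ɟ/ (fricative → stop, matching a stop); /χ/ → [q] before /b/ (fricative → stop, matching a stop); /β/ → [b] before /ɟ/ (fricative → stop, matching a stop) — only manner changes, and always toward the following segment.
Nothing changes in [ɸɛχɣabə], [ðiʃʐa]: there the adjacent consonants already agree in manner (/χ/ and /ɣ/ are both fricatives; /ʃ/ and /ʐ/ are both fricatives), so these forms are consistent with the same rule.
The trigger is the following segment, so the direction is regressive (anticipatory).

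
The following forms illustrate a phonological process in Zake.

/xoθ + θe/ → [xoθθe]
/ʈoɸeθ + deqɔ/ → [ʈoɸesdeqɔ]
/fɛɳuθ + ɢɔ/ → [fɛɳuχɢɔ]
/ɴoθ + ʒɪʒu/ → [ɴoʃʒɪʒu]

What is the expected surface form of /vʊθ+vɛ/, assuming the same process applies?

[vʊfvɛ]

The data show regressive place assimilation: /θ/ → [s] before /d/; /θ/ → [χ] before /ɢ/; /θ/ → [ʃ] before /ʒ/. In each pair only place changes, matching the following consonant, while manner and voice stay constant.
No alternation appears in [xoθθe]: there the adjacent consonants already agree in place (/θ/ and /θ/ are both dental), so this form is consistent with the same rule.
The rule targets /θ/ (voiceless dental fricative), which sits before the trigger /v/ (labiodental).
A voiceless labiodental fricative is [f], so the surface segment is [f].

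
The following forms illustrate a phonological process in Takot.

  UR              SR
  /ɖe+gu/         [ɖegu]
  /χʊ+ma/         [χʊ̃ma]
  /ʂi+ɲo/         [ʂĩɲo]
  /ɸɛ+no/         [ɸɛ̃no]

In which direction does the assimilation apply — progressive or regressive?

The vowel /ʊ/ surfaces as nasalised [ʊ̃] next to the following nasal /m/ — it has acquired the [+nasal] feature of its neighbour.
Likewise in the remaining data: /i/ → [ĩ] before /ɲ/; /ɛ/ → [ɛ̃] before /n/ — each time a vowel is nasalised next to a following nasal.
No change occurs in [ɖegu] because the vowel at the boundary is adjacent to an oral consonant, not a nasal (/e/ next to /g/).
Because the conditioning nasal is to the right of the vowel that changes, the process is regressive (anticipatory).

regressive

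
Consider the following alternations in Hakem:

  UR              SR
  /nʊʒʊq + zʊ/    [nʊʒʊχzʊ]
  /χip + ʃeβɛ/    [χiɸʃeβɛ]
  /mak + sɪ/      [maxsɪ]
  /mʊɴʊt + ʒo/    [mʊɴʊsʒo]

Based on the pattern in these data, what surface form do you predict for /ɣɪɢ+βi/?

[ɣɪʁβi]

The data show regressive manner assimilation: /q/ → [χ] before /z/; /p/ → [ɸ] before /ʃ/; /k/ → [x] before /s/; /t/ → [s] before /ʒ/. In each pair only manner changes, matching the following consonant, while place and voice stay constant.
/ɢ/ is a voiced uvular stop. The following trigger /β/ is a fricative, so /ɢ/ must become a fricative as well.
The voiced uvular fricative is [ʁ], so /ɢ/ → [ʁ].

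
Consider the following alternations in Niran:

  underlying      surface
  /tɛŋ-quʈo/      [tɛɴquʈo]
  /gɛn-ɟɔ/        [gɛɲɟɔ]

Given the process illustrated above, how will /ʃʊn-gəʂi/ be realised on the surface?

[ʃʊŋgəʂi]

The data show regressive place assimilation: /ŋ/ → [ɴ] before /q/; /n/ → [ɲ] before /ɟ/. In each pair only place changes, matching the following consonant, while manner and voice stay constant.
The rule targets /n/ (voiced alveolar nasal), which sits before the trigger /g/ (velar).
A voiced velar nasal is [ŋ], so the surface segment is [ŋ].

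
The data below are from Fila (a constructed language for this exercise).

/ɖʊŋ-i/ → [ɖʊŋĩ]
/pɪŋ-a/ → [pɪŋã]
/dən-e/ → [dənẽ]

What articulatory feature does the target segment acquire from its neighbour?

The vowel /i/ surfaces as nasalised [ĩ] next to the preceding nasal /ŋ/ — it has acquired the [+nasal] feature of its neighbour.
The other forms show the same pattern: /a/ → [ã] after /ŋ/; /e/ → [ẽ] after /n/ — each time a vowel is nasalised next to a preceding nasal.

nasality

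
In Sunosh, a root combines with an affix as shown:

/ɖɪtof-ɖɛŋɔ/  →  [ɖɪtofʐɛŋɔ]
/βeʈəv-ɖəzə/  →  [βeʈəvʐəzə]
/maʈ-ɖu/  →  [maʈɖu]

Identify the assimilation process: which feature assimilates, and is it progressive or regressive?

Comparing underlying and surface forms, /ɖ/ → [ʐ] is the alternation; the neighbouring /f/ is constant.
The change stop → fricative matches the manner of the preceding /f/, identifying this as manner assimilation.
Place and voice are unchanged, so the assimilation is partial, not total.
The other alternating form patterns the same way: /ɖ/ → [ʐ] after /v/ (stop → fricative, matching a fricative) — only manner changes, and always toward the preceding segment.
Nothing changes in [maʈɖu]: there the adjacent consonants already agree in manner (/ɖ/ and /ʈ/ are both stops), so this form is consistent with the same rule.
The trigger is the preceding segment, so the direction is progressive (perseverative).

progressive manner assimilation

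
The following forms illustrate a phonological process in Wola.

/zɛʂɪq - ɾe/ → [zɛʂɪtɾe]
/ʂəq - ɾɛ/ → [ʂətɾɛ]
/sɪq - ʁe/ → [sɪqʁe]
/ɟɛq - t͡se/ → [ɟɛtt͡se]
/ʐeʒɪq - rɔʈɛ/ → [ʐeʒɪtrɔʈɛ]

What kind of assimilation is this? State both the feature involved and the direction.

The segment that alternates is /q/, which surfaces as [t] when adjacent to /ɾ/.
The change uvular → alveolar matches the place of the following /ɾ/, identifying this as place assimilation.
Manner and voice are unchanged, so the assimilation is partial, not total.
Checking the remaining alternations: /q/ → [t] before /t͡s/ (uvular → alveolar, matching alveolar); /q/ → [t] before /r/ (uvular → alveolar, matching alveolar) — only place changes, and always toward the following segment.
Nothing changes in [sɪqʁe]: there the adjacent consonants already agree in place (/q/ and /ʁ/ are both uvular), so this form is consistent with the same rule.
Since the segment that changes precedes the conditioning segment, the assimilation is regressive.

regressive place assimilation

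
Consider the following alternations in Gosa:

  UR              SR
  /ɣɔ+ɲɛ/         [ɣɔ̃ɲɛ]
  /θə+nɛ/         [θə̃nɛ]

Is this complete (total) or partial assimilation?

partial assimilation

The vowel /ɔ/ surfaces as nasalised [ɔ̃] next to the following nasal /ɲ/ — it has acquired the [+nasal] feature of its neighbour.
Likewise in the remaining data: /ə/ → [ə̃] before /n/ — each time a vowel is nasalised next to a following nasal.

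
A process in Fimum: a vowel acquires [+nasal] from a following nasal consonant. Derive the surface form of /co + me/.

The vowel /o/ is adjacent to the following nasal /m/, so it acquires [+nasal] and surfaces as [õ].

[cõme]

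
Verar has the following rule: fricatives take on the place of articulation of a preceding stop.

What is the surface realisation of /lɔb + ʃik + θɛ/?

[lɔbɸikxɛ]

The rule targets /ʃ/ (voiceless postalveolar fricative), which sits after the trigger /b/ (bilabial).
A voiceless bilabial fricative is [ɸ], so the surface segment is [ɸ].
The same rule applies at the second boundary: /θ/ → [x] next to /k/.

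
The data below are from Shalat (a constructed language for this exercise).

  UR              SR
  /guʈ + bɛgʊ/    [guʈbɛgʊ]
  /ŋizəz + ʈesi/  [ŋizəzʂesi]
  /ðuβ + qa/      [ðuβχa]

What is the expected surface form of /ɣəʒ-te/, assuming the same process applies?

The data show progressive manner assimilation: /ʈ/ → [ʂ] after /z/; /q/ → [χ] after /β/. In each pair only manner changes, matching the preceding consonant, while place and voice stay constant.
No alternation appears in [guʈbɛgʊ]: there the adjacent consonants already agree in manner (/b/ and /ʈ/ are both stops), so this form is consistent with the same rule.
/t/ is a voiceless alveolar stop. The preceding trigger /ʒ/ is a fricative, so /t/ must become a fricative as well.
Changing only its manner to fricative gives [s] — the voiceless alveolar fricative.

[ɣəʒse]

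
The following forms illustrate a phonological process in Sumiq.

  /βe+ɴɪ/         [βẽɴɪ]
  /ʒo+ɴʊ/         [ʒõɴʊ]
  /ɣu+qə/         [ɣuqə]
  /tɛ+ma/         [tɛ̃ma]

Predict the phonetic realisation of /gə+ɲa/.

[gə̃ɲa]

The data show regressive nasality assimilation (vowel nasalisation): /e/ → [ẽ] before /ɴ/; /o/ → [õ] before /ɴ/; /ɛ/ → [ɛ̃] before /m/ — a vowel is nasalised by an immediately following nasal consonant.
No change occurs in [ɣuqə] because the vowel at the boundary is adjacent to an oral consonant, not a nasal (/u/ next to /q/).
/ə/ sits next to the nasal /ɲ/ and is therefore nasalised to [ə̃].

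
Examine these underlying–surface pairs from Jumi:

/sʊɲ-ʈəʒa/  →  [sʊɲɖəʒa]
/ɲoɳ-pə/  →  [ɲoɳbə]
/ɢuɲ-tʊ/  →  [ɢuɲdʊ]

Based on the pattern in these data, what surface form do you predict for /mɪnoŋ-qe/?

The data show progressive voicing assimilation: /ʈ/ → [ɖ] after /ɲ/; /p/ → [b] after /ɳ/; /t/ → [d] after /ɲ/. In each pair only voicing changes, matching the preceding consonant, while place and manner stay constant.
/q/ is a voiceless uvular stop. The preceding trigger /ŋ/ is voiced, so /q/ must become voiced as well.
The voiced uvular stop is [ɢ], so /q/ → [ɢ].

[mɪnoŋɢe]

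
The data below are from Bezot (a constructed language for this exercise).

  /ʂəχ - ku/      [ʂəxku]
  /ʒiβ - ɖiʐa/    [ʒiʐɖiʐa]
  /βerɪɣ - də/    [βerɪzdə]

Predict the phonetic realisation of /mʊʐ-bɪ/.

[mʊβbɪ]

The data show regressive place assimilation: /χ/ → [x] before /k/; /β/ → [ʐ] before /ɖ/; /ɣ/ → [z] before /d/. In each pair only place changes, matching the following consonant, while manner and voice stay constant.
/ʐ/ is a voiced retroflex fricative. The following trigger /b/ is bilabial, so /ʐ/ must become bilabial as well.
Changing only its place to bilabial gives [β] — the voiced bilabial fricative.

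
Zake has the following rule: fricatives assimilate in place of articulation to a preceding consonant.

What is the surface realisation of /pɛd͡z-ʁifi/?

[pɛd͡zzifi]

The rule targets /ʁ/ (voiced uvular fricative), which sits after the trigger /d͡z/ (alveolar).
A voiced alveolar fricative is [z], so the surface segment is [z].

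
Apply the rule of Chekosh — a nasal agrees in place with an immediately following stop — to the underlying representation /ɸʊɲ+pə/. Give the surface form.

The rule targets /ɲ/ (voiced palatal nasal), which sits before the trigger /p/ (bilabial).
Changing only its place to bilabial gives [m] — the voiced bilabial nasal.

[ɸʊmpə]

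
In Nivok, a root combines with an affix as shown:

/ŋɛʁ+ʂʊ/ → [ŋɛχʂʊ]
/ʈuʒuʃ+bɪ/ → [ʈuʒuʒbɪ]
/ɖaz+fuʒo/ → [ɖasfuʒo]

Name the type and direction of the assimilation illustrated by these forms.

regressive voicing assimilation

The segment that alternates is /ʁ/, which surfaces as [χ] when adjacent to /ʂ/.
The change voiced → voiceless matches the voicing of the following /ʂ/, identifying this as voicing assimilation.
Place and manner are unchanged, so the assimilation is partial, not total.
The same holds elsewhere in the data: /ʃ/ → [ʒ] before /b/ (voiceless → voiced, matching voiced); /z/ → [s] before /f/ (voiced → voiceless, matching voiceless) — only voicing changes, and always toward the following segment.
Since the segment that changes precedes the conditioning segment, the assimilation is regressive.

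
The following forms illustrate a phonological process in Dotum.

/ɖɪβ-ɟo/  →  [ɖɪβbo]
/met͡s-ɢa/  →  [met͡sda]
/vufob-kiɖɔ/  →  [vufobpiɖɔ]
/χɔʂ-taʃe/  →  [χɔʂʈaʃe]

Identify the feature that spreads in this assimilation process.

place

Underlying /ɟ/ is realised as [b] next to /β/; /β/ itself does not change.
The change palatal → bilabial matches the place of the preceding /β/, identifying this as place assimilation.
The same holds elsewhere in the data: /ɢ/ → [d] after /t͡s/ (uvular → alveolar, matching alveolar); /k/ → [p] after /b/ (velar → bilabial, matching bilabial); /t/ → [ʈ] after /ʂ/ (alveolar → retroflex, matching retroflex) — only place changes, and always toward the preceding segment.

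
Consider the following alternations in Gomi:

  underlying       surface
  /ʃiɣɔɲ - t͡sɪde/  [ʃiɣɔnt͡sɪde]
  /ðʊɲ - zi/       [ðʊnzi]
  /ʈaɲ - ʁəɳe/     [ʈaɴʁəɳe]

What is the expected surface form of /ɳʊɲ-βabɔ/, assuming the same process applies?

[ɳʊmβabɔ]

The data show regressive place assimilation: /ɲ/ → [n] before /t͡s/; /ɲ/ → [n] before /z/; /ɲ/ → [ɴ] before /ʁ/. In each pair only place changes, matching the following consonant, while manner and voice stay constant.
The rule targets /ɲ/ (voiced palatal nasal), which sits before the trigger /β/ (bilabial).
The voiced bilabial nasal is [m], so /ɲ/ → [m].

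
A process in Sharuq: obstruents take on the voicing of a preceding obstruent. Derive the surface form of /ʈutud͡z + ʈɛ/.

[ʈutud͡zɖɛ]

/ʈ/ is a voiceless retroflex stop. The preceding trigger /d͡z/ is voiced, so /ʈ/ must become voiced as well.
A voiced retroflex stop is [ɖ], so the surface segment is [ɖ].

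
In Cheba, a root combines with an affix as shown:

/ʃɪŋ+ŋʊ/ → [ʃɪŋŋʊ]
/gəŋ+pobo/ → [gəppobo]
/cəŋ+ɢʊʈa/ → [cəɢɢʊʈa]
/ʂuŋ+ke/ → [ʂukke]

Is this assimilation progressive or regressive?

The segment that alternates is /ŋ/, which surfaces as [p] when adjacent to /p/.
The output [p] is identical to the trigger /p/ — every feature (place, manner, voicing) has been copied — so this is total assimilation.
The other forms behave the same way: /ŋ/ → [ɢ] before /ɢ/; /ŋ/ → [k] before /k/ — in each case the output is a copy of the following consonant.
In [ʃɪŋŋʊ] the two consonants at the boundary are already identical (/ŋ/ + /ŋ/), so the rule applies vacuously and nothing changes.
The trigger is the following segment, so the direction is regressive (anticipatory).

regressive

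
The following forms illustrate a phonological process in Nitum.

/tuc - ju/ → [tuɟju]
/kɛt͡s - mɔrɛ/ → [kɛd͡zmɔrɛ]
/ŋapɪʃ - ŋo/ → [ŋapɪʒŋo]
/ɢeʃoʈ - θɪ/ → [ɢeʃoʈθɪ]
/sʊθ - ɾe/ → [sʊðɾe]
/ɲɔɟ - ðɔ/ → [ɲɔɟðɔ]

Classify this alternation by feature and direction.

Comparing underlying and surface forms, /c/ → [ɟ] is the alternation; the neighbouring /j/ is constant.
The change voiceless → voiced matches the voicing of the following /j/, identifying this as voicing assimilation.
Place and manner are unchanged, so the assimilation is partial, not total.
Checking the remaining alternations: /t͡s/ → [d͡z] before /m/ (voiceless → voiced, matching voiced); /ʃ/ → [ʒ] before /ŋ/ (voiceless → voiced, matching voiced); /θ/ → [ð] before /ɾ/ (voiceless → voiced, matching voiced) — only voicing changes, and always toward the following segment.
Nothing changes in [ɢeʃoʈθɪ], [ɲɔɟðɔ]: there the adjacent consonants already agree in voicing (/ʈ/ and /θ/ are both voiceless; /ɟ/ and /ð/ are both voiced), so these forms are consistent with the same rule.
Since the segment that changes precedes the conditioning segment, the assimilation is regressive.

regressive voicing assimilation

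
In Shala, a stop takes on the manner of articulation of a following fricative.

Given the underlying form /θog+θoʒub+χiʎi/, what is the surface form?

The rule targets /g/ (voiced velar stop), which sits before the trigger /θ/ (fricative).
A voiced velar fricative is [ɣ], so the surface segment is [ɣ].
The same rule applies at the second boundary: /b/ → [β] next to /χ/.

[θoɣθoʒuβχiʎi]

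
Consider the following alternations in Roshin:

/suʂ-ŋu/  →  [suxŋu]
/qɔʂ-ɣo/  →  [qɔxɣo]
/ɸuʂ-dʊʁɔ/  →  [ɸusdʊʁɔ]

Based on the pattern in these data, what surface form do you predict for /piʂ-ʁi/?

[piχʁi]

The data show regressive place assimilation: /ʂ/ → [x] before /ŋ/; /ʂ/ → [x] before /ɣ/; /ʂ/ → [s] before /d/. In each pair only place changes, matching the following consonant, while manner and voice stay constant.
The rule targets /ʂ/ (voiceless retroflex fricative), which sits before the trigger /ʁ/ (uvular).
The voiceless uvular fricative is [χ], so /ʂ/ → [χ].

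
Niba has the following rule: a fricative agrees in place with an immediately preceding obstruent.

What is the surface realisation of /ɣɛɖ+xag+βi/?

[ɣɛɖʂagɣi]

/x/ is a voiceless velar fricative. The preceding trigger /ɖ/ is retroflex, so /x/ must become retroflex as well.
A voiceless retroflex fricative is [ʂ], so the surface segment is [ʂ].
At the second juncture, /β/ likewise becomes [ɣ] adjacent to /g/.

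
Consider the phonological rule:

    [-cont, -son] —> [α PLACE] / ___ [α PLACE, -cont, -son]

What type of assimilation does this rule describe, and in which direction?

regressive place assimilation

The rule copies the place features (abbreviated [PLACE]) from the environment onto the target, so the assimilating feature is place.
The conditioning segment sits to the right of the focus bar, meaning the trigger follows the segment that changes — regressive assimilation.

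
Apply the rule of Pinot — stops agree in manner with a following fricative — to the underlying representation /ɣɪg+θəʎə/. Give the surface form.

[ɣɪɣθəʎə]

The rule targets /g/ (voiced velar stop), which sits before the trigger /θ/ (fricative).
The voiced velar fricative is [ɣ], so /g/ → [ɣ].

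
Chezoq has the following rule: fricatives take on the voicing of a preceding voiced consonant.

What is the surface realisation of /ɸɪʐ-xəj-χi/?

[ɸɪʐɣəjʁi]

/x/ is a voiceless velar fricative. The preceding trigger /ʐ/ is voiced, so /x/ must become voiced as well.
A voiced velar fricative is [ɣ], so the surface segment is [ɣ].
At the second juncture, /χ/ likewise becomes [ʁ] adjacent to /j/.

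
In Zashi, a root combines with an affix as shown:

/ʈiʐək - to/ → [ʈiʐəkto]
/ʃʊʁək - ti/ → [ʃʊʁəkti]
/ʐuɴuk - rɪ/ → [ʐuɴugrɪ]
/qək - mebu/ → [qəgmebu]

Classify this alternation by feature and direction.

Underlying /k/ is realised as [g] next to /r/; /r/ itself does not change.
The change voiceless → voiced matches the voicing of the following /r/, identifying this as voicing assimilation.
Place and manner are unchanged, so the assimilation is partial, not total.
The other alternating form patterns the same way: /k/ → [g] before /m/ (voiceless → voiced, matching voiced) — only voicing changes, and always toward the following segment.
No alternation appears in [ʈiʐəkto], [ʃʊʁəkti]: there the adjacent consonants already agree in voicing (/k/ and /t/ are both voiceless; /k/ and /t/ are both voiceless), so these forms are consistent with the same rule.
Since the segment that changes precedes the conditioning segment, the assimilation is regressive.

regressive voicing assimilation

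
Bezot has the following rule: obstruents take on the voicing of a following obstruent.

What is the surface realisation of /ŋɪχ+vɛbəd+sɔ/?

/χ/ is a voiceless uvular fricative. The following trigger /v/ is voiced, so /χ/ must become voiced as well.
A voiced uvular fricative is [ʁ], so the surface segment is [ʁ].
The same rule applies at the second boundary: /d/ → [t] next to /s/.

[ŋɪʁvɛbətsɔ]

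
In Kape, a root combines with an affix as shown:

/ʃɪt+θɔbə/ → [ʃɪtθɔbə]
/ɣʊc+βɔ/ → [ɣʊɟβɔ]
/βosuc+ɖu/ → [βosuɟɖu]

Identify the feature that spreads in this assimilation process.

voicing

Underlying /c/ is realised as [ɟ] next to /β/; /β/ itself does not change.
The change voiceless → voiced matches the voicing of the following /β/, identifying this as voicing assimilation.
Checking the remaining alternation: /c/ → [ɟ] before /ɖ/ (voiceless → voiced, matching voiced) — only voicing changes, and always toward the following segment.
No alternation appears in [ʃɪtθɔbə]: there the adjacent consonants already agree in voicing (/t/ and /θ/ are both voiceless), so this form is consistent with the same rule.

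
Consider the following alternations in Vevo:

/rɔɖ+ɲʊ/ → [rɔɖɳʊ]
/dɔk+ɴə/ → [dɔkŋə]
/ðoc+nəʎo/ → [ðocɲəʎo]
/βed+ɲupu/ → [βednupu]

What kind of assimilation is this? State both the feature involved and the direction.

The segment that alternates is /ɲ/, which surfaces as [ɳ] when adjacent to /ɖ/.
/ɲ/ is palatal while /ɖ/ is retroflex; the output [ɳ] is retroflex, matching the trigger — so the feature that spreads is place.
Manner and voice are unchanged, so the assimilation is partial, not total.
The same holds elsewhere in the data: /ɴ/ → [ŋ] after /k/ (uvular → velar, matching velar); /n/ → [ɲ] after /c/ (alveolar → palatal, matching palatal); /ɲ/ → [n] after /d/ (palatal → alveolar, matching alveolar) — only place changes, and always toward the preceding segment.
Since the segment that changes follows the conditioning segment, the assimilation is progressive.

progressive place assimilation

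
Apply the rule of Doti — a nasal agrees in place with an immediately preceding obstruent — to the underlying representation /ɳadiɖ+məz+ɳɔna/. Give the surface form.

/m/ is a voiced bilabial nasal. The preceding trigger /ɖ/ is retroflex, so /m/ must become retroflex as well.
Changing only its place to retroflex gives [ɳ] — the voiced retroflex nasal.
At the second juncture, /ɳ/ likewise becomes [n] adjacent to /z/.

[ɳadiɖɳəznɔna]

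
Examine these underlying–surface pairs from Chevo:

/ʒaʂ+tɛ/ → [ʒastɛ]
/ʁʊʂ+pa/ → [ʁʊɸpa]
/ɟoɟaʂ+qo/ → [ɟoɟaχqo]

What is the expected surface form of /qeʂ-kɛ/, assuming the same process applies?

The data show regressive place assimilation: /ʂ/ → [s] before /t/; /ʂ/ → [ɸ] before /p/; /ʂ/ → [χ] before /q/. In each pair only place changes, matching the following consonant, while manner and voice stay constant.
/ʂ/ is a voiceless retroflex fricative. The following trigger /k/ is velar, so /ʂ/ must become velar as well.
The voiceless velar fricative is [x], so /ʂ/ → [x].

[qexkɛ]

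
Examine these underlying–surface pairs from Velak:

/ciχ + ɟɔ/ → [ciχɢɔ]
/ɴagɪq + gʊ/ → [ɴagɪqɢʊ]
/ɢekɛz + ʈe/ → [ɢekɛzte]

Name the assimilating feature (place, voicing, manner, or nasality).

Underlying /ɟ/ is realised as [ɢ] next to /χ/; /χ/ itself does not change.
/ɟ/ is palatal while /χ/ is uvular; the output [ɢ] is uvular, matching the trigger — so the feature that spreads is place.
The other alternating forms pattern the same way: /g/ → [ɢ] after /q/ (velar → uvular, matching uvular); /ʈ/ → [t] after /z/ (retroflex → alveolar, matching alveolar) — only place changes, and always toward the preceding segment.

place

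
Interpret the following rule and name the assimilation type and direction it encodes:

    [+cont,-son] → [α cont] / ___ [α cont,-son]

The shared variable α links the value of [cont] on the target to that of the neighbouring obstruent. [cont] distinguishes stops from fricatives — a manner-of-articulation feature — so this is manner assimilation.
The conditioning segment sits to the right of the focus bar, meaning the trigger follows the segment that changes — regressive assimilation.

regressive manner assimilation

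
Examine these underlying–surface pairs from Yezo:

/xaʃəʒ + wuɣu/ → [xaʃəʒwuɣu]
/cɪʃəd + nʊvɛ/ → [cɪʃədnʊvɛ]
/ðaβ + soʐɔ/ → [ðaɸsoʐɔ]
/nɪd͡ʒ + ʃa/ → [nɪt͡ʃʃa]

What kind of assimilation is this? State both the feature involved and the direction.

Underlying /β/ is realised as [ɸ] next to /s/; /s/ itself does not change.
/β/ is voiced while /s/ is voiceless; the output [ɸ] is voiceless, matching the trigger — so the feature that spreads is voicing.
Place and manner are unchanged, so the assimilation is partial, not total.
The other alternating form patterns the same way: /d͡ʒ/ → [t͡ʃ] before /ʃ/ (voiced → voiceless, matching voiceless) — only voicing changes, and always toward the following segment.
No alternation appears in [xaʃəʒwuɣu], [cɪʃədnʊvɛ]: there the adjacent consonants already agree in voicing (/ʒ/ and /w/ are both voiced; /d/ and /n/ are both voiced), so these forms are consistent with the same rule.
The trigger is the following segment, so the direction is regressive (anticipatory).

regressive voicing assimilation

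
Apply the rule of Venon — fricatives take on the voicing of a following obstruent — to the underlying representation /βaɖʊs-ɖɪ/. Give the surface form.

[βaɖʊzɖɪ]

The rule targets /s/ (voiceless alveolar fricative), which sits before the trigger /ɖ/ (voiced).
Changing only its voicing to voiced gives [z] — the voiced alveolar fricative.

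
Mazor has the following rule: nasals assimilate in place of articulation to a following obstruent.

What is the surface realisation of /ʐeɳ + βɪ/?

[ʐemβɪ]

/ɳ/ is a voiced retroflex nasal. The following trigger /β/ is bilabial, so /ɳ/ must become bilabial as well.
The voiced bilabial nasal is [m], so /ɳ/ → [m].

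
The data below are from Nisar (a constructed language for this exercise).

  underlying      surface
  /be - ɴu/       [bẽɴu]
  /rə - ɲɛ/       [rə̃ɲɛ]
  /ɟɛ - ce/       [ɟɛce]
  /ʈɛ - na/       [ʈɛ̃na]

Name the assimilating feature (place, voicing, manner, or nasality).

The vowel /e/ surfaces as nasalised [ẽ] next to the following nasal /ɴ/ — it has acquired the [+nasal] feature of its neighbour.
Likewise in the remaining data: /ə/ → [ə̃] before /ɲ/; /ɛ/ → [ɛ̃] before /n/ — each time a vowel is nasalised next to a following nasal.
No change occurs in [ɟɛce] because the vowel at the boundary is adjacent to an oral consonant, not a nasal (/ɛ/ next to /c/).

nasality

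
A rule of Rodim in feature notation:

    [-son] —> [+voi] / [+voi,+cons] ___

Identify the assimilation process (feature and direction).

progressive voicing assimilation

The structural change is [+voi], and the conditioning segment [+voi,+cons] (a voiced consonant) is itself voiced, so the target comes to share the voicing of its neighbour — voicing assimilation.
The conditioning segment sits to the left of the focus bar, meaning the trigger precedes the segment that changes — progressive assimilation.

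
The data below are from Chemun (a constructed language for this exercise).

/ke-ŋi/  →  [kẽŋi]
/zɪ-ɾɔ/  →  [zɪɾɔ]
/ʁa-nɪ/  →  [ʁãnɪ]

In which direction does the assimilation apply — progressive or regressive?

The vowel /e/ surfaces as nasalised [ẽ] next to the following nasal /ŋ/ — it has acquired the [+nasal] feature of its neighbour.
The other form shows the same pattern: /a/ → [ã] before /n/ — each time a vowel is nasalised next to a following nasal.
No change occurs in [zɪɾɔ] because the vowel at the boundary is adjacent to an oral consonant, not a nasal (/ɪ/ next to /ɾ/).
Because the conditioning nasal is to the right of the vowel that changes, the process is regressive (anticipatory).

regressive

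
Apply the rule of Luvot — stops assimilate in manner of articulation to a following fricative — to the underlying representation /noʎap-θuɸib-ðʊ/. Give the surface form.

[noʎaɸθuɸiβðʊ]

The rule targets /p/ (voiceless bilabial stop), which sits before the trigger /θ/ (fricative).
A voiceless bilabial fricative is [ɸ], so the surface segment is [ɸ].
At the second juncture, /b/ likewise becomes [β] adjacent to /ð/.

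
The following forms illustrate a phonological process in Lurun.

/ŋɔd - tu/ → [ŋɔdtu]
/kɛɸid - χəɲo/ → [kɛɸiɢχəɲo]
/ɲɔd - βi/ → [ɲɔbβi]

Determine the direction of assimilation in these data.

regressive

The segment that alternates is /d/, which surfaces as [ɢ] when adjacent to /χ/.
/d/ is alveolar while /χ/ is uvular; the output [ɢ] is uvular, matching the trigger — so the feature that spreads is place.
The other alternating form patterns the same way: /d/ → [b] before /β/ (alveolar → bilabial, matching bilabial) — only place changes, and always toward the following segment.
Nothing changes in [ŋɔdtu]: there the adjacent consonants already agree in place (/d/ and /t/ are both alveolar), so this form is consistent with the same rule.
Since the segment that changes precedes the conditioning segment, the assimilation is regressive.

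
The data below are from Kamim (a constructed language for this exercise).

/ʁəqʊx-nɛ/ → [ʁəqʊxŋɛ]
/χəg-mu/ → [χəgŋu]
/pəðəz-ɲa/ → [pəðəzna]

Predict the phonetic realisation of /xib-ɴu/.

The data show progressive place assimilation: /n/ → [ŋ] after /x/; /m/ → [ŋ] after /g/; /ɲ/ → [n] after /z/. In each pair only place changes, matching the preceding consonant, while manner and voice stay constant.
/ɴ/ is a voiced uvular nasal. The preceding trigger /b/ is bilabial, so /ɴ/ must become bilabial as well.
A voiced bilabial nasal is [m], so the surface segment is [m].

[xibmu]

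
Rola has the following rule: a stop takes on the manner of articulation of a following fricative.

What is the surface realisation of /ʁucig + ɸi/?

/g/ is a voiced velar stop. The following trigger /ɸ/ is a fricative, so /g/ must become a fricative as well.
A voiced velar fricative is [ɣ], so the surface segment is [ɣ].

[ʁuciɣɸi]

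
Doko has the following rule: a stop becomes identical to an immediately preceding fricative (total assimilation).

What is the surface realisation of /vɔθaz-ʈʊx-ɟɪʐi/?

[vɔθazzʊxxɪʐi]

/ʈ/ is the segment targeted by the rule; it sits immediately after /z/, so it assimilates completely and surfaces as [z].
The same rule applies at the second boundary: /ɟ/ → [x] next to /x/.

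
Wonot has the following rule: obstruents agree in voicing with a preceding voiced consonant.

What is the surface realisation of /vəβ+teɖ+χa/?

[vəβdeɖʁa]

/t/ is a voiceless alveolar stop. The preceding trigger /β/ is voiced, so /t/ must become voiced as well.
A voiced alveolar stop is [d], so the surface segment is [d].
The same rule applies at the second boundary: /χ/ → [ʁ] next to /ɖ/.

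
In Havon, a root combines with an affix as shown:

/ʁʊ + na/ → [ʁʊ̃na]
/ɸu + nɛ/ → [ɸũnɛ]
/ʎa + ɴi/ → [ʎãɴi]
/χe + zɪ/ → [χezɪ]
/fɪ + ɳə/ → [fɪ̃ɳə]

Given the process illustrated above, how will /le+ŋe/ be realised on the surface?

[lẽŋe]

The data show regressive nasality assimilation (vowel nasalisation): /ʊ/ → [ʊ̃] before /n/; /u/ → [ũ] before /n/; /a/ → [ã] before /ɴ/; /ɪ/ → [ɪ̃] before /ɳ/ — a vowel is nasalised by an immediately following nasal consonant.
No change occurs in [χezɪ] because the vowel at the boundary is adjacent to an oral consonant, not a nasal (/e/ next to /z/).
The vowel /e/ is adjacent to the following nasal /ŋ/, so it acquires [+nasal] and surfaces as [ẽ].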